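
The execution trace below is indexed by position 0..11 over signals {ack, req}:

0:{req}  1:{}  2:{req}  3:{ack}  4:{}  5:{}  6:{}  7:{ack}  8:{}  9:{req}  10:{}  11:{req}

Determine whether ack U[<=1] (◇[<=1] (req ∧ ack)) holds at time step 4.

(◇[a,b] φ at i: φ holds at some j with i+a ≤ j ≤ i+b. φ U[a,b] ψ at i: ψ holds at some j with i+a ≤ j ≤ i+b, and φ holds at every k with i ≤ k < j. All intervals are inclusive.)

Need some j in [4,5] with ◇[<=1] (req ∧ ack), and ack at every k in [4,j-1].
  j=4: ◇[<=1] (req ∧ ack) — fails (none in [4,5]).
  j=5: ◇[<=1] (req ∧ ack) — fails (none in [5,6]).
No j in the window works → until fails.

False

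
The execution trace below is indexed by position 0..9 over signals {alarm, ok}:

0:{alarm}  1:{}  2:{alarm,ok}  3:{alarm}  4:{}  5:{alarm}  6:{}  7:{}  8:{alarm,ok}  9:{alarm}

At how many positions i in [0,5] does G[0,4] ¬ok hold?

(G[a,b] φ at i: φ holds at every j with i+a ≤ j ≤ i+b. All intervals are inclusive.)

1

Evaluate at each i in [0,5]:
  i=0: ✗ (fails at j=2)
  i=1: ✗ (fails at j=2)
  i=2: ✗ (fails at j=2)
  i=3: ✓ (all of [3,7])
  i=4: ✗ (fails at j=8)
  i=5: ✗ (fails at j=8)
Positions where it holds: {3} → 1.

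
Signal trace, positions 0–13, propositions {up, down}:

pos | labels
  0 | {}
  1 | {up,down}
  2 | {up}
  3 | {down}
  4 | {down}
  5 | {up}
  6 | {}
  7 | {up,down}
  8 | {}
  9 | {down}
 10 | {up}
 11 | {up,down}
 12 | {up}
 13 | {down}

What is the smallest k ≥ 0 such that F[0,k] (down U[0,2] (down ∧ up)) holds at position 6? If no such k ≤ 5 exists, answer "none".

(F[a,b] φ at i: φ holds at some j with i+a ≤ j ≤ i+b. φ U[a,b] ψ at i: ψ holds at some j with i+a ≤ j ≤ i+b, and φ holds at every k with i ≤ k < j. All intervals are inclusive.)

Scan j = 6,7,… for (down U[0,2] (down ∧ up)):
  j=6: fails
  j=7: holds
First hit at j=7, so smallest k = 7-6 = 1.

1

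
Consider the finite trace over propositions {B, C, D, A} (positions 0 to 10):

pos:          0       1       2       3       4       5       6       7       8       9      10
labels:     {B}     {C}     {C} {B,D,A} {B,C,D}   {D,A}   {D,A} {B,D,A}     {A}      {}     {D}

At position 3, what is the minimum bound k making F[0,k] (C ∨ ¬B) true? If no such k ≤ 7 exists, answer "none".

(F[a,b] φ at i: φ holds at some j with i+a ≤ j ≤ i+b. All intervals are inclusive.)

Scan j = 3,4,… for (C ∨ ¬B):
  j=3: fails
  j=4: holds
First hit at j=4, so smallest k = 4-3 = 1.

1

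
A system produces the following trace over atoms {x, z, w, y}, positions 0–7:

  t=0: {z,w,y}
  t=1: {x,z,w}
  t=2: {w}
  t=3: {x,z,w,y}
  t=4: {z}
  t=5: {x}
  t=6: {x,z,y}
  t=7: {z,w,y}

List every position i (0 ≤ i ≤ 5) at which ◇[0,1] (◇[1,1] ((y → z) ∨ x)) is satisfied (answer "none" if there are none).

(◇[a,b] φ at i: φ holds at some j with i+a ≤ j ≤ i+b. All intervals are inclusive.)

Evaluate at each i in [0,5]:
  i=0: ✓ (witness j=0)
  i=1: ✓ (witness j=1)
  i=2: ✓ (witness j=2)
  i=3: ✓ (witness j=3)
  i=4: ✓ (witness j=4)
  i=5: ✓ (witness j=5)

0, 1, 2, 3, 4, 5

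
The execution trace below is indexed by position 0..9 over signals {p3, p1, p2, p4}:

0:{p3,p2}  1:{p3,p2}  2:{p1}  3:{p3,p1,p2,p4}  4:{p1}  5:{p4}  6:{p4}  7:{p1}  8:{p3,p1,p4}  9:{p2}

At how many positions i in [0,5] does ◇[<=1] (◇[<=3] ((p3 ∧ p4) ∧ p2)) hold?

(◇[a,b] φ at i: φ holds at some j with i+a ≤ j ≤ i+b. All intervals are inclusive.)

Evaluate at each i in [0,5]:
  i=0: ✓ (witness j=0)
  i=1: ✓ (witness j=1)
  i=2: ✓ (witness j=2)
  i=3: ✓ (witness j=3)
  i=4: ✗ (none in [4,5])
  i=5: ✗ (none in [5,6])
Positions where it holds: {0, 1, 2, 3} → 4.

4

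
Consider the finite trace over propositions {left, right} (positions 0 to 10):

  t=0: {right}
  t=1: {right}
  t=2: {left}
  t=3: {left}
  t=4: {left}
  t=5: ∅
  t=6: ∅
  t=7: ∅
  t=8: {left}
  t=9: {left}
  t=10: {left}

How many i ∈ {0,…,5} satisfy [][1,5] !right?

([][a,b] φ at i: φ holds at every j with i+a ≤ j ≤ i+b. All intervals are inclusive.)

Evaluate at each i in [0,5]:
  i=0: ✗ (fails at j=1)
  i=1: ✓ (all of [2,6])
  i=2: ✓ (all of [3,7])
  i=3: ✓ (all of [4,8])
  i=4: ✓ (all of [5,9])
  i=5: ✓ (all of [6,10])
Positions where it holds: {1, 2, 3, 4, 5} → 5.

5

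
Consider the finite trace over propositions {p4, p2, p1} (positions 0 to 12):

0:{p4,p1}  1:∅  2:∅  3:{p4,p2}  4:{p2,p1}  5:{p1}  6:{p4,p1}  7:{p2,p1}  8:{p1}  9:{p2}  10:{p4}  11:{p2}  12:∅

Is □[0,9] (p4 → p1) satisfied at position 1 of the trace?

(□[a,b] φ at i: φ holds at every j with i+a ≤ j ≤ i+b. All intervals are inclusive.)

No

Check (p4 → p1) at every j in [1,10]:
  j=1: antecedent false → ✓
  j=2: antecedent false → ✓
  j=3: antecedent true; consequent false → ✗
  j=4: antecedent false → ✓
  j=5: antecedent false → ✓
  j=6: antecedent true; consequent true → ✓
  j=7: antecedent false → ✓
  j=8: antecedent false → ✓
  j=9: antecedent false → ✓
  j=10: antecedent true; consequent false → ✗
Fails at j=3 → formula fails.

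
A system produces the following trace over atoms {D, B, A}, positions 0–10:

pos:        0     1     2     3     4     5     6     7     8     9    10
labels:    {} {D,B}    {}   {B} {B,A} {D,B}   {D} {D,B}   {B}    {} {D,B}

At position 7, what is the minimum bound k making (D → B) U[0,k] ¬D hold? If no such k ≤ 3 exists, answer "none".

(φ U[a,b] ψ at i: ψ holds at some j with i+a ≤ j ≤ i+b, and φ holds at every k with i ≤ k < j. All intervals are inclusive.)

Need earliest j ≥ 7 with ¬D, and (D → B) at every k in [7,j-1].
  j=7: rhs fails.
  j=8: rhs holds; lhs holds on [7,7]. k = 1.

1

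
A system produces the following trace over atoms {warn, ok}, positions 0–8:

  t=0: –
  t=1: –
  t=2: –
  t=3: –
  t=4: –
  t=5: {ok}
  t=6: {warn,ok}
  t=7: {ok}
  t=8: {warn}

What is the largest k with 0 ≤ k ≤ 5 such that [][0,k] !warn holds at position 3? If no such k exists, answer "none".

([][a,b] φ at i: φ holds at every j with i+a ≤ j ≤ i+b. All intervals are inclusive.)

2

!warn must hold from j=3 onward; find where it first fails.
  j=3: holds
  j=4: holds
  j=5: holds
  j=6: fails
Holds on [3,5], so largest k = 2.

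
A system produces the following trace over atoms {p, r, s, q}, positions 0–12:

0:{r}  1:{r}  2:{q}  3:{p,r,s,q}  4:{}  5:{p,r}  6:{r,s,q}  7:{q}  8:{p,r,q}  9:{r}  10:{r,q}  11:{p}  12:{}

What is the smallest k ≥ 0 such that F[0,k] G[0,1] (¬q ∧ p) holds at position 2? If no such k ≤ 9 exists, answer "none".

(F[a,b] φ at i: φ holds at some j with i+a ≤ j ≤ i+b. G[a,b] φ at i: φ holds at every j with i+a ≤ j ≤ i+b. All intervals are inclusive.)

Scan j = 2,3,… for G[0,1] (¬q ∧ p):
  j=2: fails
  j=3: fails
  j=4: fails
  j=5: fails
  j=6: fails
  j=7: fails
  j=8: fails
  j=9: fails
  j=10: fails
  j=11: fails
No j in [2,11] satisfies it → none.

none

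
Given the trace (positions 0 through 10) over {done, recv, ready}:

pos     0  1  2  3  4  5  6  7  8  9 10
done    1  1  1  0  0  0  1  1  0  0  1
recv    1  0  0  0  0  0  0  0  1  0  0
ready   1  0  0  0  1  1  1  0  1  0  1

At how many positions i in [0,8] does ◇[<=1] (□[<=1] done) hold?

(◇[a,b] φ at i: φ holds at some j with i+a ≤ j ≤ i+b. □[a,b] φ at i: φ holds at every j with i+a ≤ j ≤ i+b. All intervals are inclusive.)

Evaluate at each i in [0,8]:
  i=0: ✓ (witness j=0)
  i=1: ✓ (witness j=1)
  i=2: ✗ (none in [2,3])
  i=3: ✗ (none in [3,4])
  i=4: ✗ (none in [4,5])
  i=5: ✓ (witness j=6)
  i=6: ✓ (witness j=6)
  i=7: ✗ (none in [7,8])
  i=8: ✗ (none in [8,9])
Positions where it holds: {0, 1, 5, 6} → 4.

4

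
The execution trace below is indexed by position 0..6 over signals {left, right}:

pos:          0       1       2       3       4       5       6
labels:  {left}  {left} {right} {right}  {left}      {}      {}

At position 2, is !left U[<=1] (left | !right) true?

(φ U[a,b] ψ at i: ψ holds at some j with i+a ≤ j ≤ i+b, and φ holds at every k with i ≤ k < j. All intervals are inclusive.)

Need some j in [2,3] with (left | !right), and !left at every k in [2,j-1].
  j=2: (left | !right) false.
  j=3: (left | !right) false.
No j in the window works → until fails.

Does not hold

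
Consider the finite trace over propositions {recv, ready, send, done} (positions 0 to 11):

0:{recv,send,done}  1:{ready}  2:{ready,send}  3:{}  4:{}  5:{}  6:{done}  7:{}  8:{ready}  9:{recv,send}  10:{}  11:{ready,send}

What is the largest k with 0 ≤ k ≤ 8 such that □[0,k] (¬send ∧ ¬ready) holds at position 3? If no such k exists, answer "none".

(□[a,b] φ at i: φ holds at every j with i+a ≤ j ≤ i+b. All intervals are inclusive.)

4

(¬send ∧ ¬ready) must hold from j=3 onward; find where it first fails.
  j=3: holds
  j=4: holds
  j=5: holds
  j=6: holds
  j=7: holds
  j=8: fails
Holds on [3,7], so largest k = 4.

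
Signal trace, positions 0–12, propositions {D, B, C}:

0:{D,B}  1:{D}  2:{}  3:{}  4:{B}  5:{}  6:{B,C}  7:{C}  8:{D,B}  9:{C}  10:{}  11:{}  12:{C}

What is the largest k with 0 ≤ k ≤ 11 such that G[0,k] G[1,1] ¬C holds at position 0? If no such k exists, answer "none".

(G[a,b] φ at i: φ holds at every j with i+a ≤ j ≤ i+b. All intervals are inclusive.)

G[1,1] ¬C must hold from j=0 onward; find where it first fails.
  j=0: holds
  j=1: holds
  j=2: holds
  j=3: holds
  j=4: holds
  j=5: fails
Holds on [0,4], so largest k = 4.

4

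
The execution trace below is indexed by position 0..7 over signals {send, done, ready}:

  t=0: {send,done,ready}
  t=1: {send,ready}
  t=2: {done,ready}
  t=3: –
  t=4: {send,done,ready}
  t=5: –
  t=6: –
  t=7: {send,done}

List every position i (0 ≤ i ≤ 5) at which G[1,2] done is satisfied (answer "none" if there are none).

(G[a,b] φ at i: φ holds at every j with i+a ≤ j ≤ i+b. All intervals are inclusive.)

none

Evaluate at each i in [0,5]:
  i=0: ✗ (fails at j=1)
  i=1: ✗ (fails at j=3)
  i=2: ✗ (fails at j=3)
  i=3: ✗ (fails at j=5)
  i=4: ✗ (fails at j=5)
  i=5: ✗ (fails at j=6)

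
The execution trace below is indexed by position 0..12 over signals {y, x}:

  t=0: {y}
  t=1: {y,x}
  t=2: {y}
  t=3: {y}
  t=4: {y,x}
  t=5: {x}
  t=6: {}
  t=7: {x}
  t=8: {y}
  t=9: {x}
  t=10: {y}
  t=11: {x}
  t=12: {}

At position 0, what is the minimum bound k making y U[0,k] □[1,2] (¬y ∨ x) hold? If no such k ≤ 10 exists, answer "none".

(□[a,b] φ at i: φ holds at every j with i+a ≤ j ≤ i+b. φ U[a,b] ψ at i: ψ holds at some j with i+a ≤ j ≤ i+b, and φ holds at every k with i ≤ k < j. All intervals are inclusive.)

Need earliest j ≥ 0 with □[1,2] (¬y ∨ x), and y at every k in [0,j-1].
  j=0: rhs fails.
  j=1: rhs fails.
  j=2: rhs fails.
  j=3: rhs holds; lhs holds on [0,2]. k = 3.

3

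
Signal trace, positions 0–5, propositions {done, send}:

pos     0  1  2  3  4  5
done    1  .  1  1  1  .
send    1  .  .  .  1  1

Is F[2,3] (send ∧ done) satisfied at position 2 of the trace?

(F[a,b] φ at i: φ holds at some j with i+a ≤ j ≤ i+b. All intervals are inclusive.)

Check (send ∧ done) at each j in [4,5]:
  j=4: true
  j=5: false
Found at j=4 → formula holds.

True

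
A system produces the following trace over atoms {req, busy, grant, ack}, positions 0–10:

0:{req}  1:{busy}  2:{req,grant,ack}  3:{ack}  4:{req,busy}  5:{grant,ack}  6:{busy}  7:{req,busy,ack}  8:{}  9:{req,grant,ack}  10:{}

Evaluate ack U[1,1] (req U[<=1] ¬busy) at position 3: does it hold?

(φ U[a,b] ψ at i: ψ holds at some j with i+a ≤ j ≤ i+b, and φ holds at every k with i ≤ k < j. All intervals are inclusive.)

Holds

Need some j in [4,4] with (req U[<=1] ¬busy), and ack at every k in [3,j-1].
  j=4: (req U[<=1] ¬busy) holds; ack holds at every k in [3,3] → satisfied.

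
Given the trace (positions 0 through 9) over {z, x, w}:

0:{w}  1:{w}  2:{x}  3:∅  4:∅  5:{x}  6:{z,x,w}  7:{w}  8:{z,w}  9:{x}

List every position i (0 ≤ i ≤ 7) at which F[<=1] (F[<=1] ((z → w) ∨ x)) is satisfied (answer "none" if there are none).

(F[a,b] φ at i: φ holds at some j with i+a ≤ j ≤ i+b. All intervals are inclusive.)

Evaluate at each i in [0,7]:
  i=0: ✓ (witness j=0)
  i=1: ✓ (witness j=1)
  i=2: ✓ (witness j=2)
  i=3: ✓ (witness j=3)
  i=4: ✓ (witness j=4)
  i=5: ✓ (witness j=5)
  i=6: ✓ (witness j=6)
  i=7: ✓ (witness j=7)

0, 1, 2, 3, 4, 5, 6, 7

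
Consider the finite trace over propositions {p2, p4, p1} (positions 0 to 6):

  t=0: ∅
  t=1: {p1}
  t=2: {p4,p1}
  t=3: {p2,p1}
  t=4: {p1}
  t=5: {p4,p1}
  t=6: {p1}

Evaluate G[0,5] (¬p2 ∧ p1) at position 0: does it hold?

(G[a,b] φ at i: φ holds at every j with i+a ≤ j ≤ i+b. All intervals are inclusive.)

Does not hold

Check (¬p2 ∧ p1) at every j in [0,5]:
  j=0: false
  j=1: true
  j=2: true
  j=3: false
  j=4: true
  j=5: true
Fails at j=0 → formula fails.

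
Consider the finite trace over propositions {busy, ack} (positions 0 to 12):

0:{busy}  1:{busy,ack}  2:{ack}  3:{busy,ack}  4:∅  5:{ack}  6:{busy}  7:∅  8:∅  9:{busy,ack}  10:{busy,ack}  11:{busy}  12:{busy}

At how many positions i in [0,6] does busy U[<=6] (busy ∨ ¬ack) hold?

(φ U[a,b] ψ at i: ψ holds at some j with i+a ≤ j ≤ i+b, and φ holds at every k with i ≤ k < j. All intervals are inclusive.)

Evaluate at each i in [0,6]:
  i=0: ✓ (rhs at j=0)
  i=1: ✓ (rhs at j=1)
  i=2: ✗ (lhs fails at k=2 before rhs at j=3)
  i=3: ✓ (rhs at j=3)
  i=4: ✓ (rhs at j=4)
  i=5: ✗ (lhs fails at k=5 before rhs at j=6)
  i=6: ✓ (rhs at j=6)
Positions where it holds: {0, 1, 3, 4, 6} → 5.

5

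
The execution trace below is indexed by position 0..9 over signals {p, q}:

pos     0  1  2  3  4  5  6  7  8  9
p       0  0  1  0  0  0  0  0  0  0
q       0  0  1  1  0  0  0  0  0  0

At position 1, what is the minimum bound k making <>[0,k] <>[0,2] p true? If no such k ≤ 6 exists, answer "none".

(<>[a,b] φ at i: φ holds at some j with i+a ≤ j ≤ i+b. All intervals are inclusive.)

0

Scan j = 1,2,… for <>[0,2] p:
  j=1: holds
First hit at j=1, so smallest k = 1-1 = 0.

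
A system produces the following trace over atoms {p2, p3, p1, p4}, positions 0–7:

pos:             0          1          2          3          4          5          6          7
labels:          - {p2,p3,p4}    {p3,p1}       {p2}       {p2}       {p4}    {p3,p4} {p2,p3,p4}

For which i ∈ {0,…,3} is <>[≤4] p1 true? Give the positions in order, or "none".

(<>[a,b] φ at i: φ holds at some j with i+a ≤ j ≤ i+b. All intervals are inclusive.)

0, 1, 2

Evaluate at each i in [0,3]:
  i=0: ✓ (witness j=2)
  i=1: ✓ (witness j=2)
  i=2: ✓ (witness j=2)
  i=3: ✗ (none in [3,7])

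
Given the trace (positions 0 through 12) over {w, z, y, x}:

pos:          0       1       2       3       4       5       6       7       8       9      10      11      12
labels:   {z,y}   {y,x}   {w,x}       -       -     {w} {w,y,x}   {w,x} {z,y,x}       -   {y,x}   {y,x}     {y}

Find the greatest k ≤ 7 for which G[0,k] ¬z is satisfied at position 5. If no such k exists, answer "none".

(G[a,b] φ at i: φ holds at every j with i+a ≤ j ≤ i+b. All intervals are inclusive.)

¬z must hold from j=5 onward; find where it first fails.
  j=5: holds
  j=6: holds
  j=7: holds
  j=8: fails
Holds on [5,7], so largest k = 2.

2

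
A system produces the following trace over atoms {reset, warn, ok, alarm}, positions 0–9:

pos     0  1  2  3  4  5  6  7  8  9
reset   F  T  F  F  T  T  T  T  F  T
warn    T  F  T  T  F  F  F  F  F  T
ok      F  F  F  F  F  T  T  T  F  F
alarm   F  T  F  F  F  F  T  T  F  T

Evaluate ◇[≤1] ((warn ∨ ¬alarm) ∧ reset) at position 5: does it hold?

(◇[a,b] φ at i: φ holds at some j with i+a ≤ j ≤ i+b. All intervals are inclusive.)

Check ((warn ∨ ¬alarm) ∧ reset) at each j in [5,6]:
  j=5: true
  j=6: false
Found at j=5 → formula holds.

True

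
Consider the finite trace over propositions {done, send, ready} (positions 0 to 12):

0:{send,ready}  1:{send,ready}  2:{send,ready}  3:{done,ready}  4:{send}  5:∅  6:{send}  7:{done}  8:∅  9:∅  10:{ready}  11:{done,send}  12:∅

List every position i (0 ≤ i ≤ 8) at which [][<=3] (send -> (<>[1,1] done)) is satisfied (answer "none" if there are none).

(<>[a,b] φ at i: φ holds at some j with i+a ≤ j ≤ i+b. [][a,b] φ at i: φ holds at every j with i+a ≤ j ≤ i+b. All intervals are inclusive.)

Evaluate at each i in [0,8]:
  i=0: ✗ (fails at j=0)
  i=1: ✗ (fails at j=1)
  i=2: ✗ (fails at j=4)
  i=3: ✗ (fails at j=4)
  i=4: ✗ (fails at j=4)
  i=5: ✓ (all of [5,8])
  i=6: ✓ (all of [6,9])
  i=7: ✓ (all of [7,10])
  i=8: ✗ (fails at j=11)

5, 6, 7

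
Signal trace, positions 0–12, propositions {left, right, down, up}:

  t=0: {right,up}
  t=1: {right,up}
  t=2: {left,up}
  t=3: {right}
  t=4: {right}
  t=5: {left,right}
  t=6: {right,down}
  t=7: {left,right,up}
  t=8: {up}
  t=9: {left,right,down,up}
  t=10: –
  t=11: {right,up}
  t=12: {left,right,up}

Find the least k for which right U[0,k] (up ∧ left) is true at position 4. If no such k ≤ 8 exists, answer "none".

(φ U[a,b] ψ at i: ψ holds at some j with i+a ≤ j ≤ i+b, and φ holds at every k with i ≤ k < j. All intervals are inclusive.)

3

Need earliest j ≥ 4 with (up ∧ left), and right at every k in [4,j-1].
  j=4: rhs fails.
  j=5: rhs fails.
  j=6: rhs fails.
  j=7: rhs holds; lhs holds on [4,6]. k = 3.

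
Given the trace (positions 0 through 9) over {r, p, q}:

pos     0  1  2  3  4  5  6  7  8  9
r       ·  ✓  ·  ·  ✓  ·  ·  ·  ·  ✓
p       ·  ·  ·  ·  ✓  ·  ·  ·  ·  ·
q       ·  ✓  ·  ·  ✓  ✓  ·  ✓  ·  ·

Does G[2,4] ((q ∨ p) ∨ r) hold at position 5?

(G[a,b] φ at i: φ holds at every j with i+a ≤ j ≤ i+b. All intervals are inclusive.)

Check ((q ∨ p) ∨ r) at every j in [7,9]:
  j=7: true
  j=8: false
  j=9: true
Fails at j=8 → formula fails.

No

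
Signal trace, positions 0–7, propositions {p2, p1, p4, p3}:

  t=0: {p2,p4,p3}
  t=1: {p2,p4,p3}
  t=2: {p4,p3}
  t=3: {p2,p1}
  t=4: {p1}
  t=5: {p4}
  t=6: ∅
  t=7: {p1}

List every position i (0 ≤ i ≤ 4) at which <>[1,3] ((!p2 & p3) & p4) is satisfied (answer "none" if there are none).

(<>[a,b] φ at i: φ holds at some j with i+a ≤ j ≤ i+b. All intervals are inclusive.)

0, 1

Evaluate at each i in [0,4]:
  i=0: ✓ (witness j=2)
  i=1: ✓ (witness j=2)
  i=2: ✗ (none in [3,5])
  i=3: ✗ (none in [4,6])
  i=4: ✗ (none in [5,7])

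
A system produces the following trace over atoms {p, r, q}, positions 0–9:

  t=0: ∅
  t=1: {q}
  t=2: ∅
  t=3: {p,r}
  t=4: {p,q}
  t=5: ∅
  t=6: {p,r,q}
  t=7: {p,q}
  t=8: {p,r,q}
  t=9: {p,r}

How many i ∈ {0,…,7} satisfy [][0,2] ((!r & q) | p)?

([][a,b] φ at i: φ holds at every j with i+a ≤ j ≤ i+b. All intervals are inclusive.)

2

Evaluate at each i in [0,7]:
  i=0: ✗ (fails at j=0)
  i=1: ✗ (fails at j=2)
  i=2: ✗ (fails at j=2)
  i=3: ✗ (fails at j=5)
  i=4: ✗ (fails at j=5)
  i=5: ✗ (fails at j=5)
  i=6: ✓ (all of [6,8])
  i=7: ✓ (all of [7,9])
Positions where it holds: {6, 7} → 2.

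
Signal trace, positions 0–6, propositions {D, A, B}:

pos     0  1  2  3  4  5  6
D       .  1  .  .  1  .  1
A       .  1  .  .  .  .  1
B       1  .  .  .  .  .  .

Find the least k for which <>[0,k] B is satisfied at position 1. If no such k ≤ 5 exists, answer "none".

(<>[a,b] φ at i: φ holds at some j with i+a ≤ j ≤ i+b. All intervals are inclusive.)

Scan j = 1,2,… for B:
  j=1: fails
  j=2: fails
  j=3: fails
  j=4: fails
  j=5: fails
  j=6: fails
No j in [1,6] satisfies it → none.

none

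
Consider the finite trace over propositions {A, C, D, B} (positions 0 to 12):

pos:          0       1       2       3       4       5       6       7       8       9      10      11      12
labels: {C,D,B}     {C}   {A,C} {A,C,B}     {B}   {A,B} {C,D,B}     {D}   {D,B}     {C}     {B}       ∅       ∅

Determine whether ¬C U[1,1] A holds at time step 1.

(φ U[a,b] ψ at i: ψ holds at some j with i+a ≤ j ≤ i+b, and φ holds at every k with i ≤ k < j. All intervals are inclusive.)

No

Need some j in [2,2] with A, and ¬C at every k in [1,j-1].
  j=2: A holds, but ¬C fails at k=1 → not this j.
No j in the window works → until fails.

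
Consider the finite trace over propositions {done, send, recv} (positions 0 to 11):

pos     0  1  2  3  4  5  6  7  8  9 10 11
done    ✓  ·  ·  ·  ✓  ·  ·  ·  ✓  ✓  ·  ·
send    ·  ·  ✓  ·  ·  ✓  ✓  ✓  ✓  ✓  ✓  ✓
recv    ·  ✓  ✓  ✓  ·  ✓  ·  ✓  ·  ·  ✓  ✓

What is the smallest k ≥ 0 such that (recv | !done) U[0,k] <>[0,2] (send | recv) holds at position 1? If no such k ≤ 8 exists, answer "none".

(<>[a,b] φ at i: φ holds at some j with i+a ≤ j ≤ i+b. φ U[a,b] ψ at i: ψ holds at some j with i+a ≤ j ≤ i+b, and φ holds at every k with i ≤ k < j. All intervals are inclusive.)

0

Need earliest j ≥ 1 with <>[0,2] (send | recv), and (recv | !done) at every k in [1,j-1].
  j=1: rhs holds (empty prefix). k = 0.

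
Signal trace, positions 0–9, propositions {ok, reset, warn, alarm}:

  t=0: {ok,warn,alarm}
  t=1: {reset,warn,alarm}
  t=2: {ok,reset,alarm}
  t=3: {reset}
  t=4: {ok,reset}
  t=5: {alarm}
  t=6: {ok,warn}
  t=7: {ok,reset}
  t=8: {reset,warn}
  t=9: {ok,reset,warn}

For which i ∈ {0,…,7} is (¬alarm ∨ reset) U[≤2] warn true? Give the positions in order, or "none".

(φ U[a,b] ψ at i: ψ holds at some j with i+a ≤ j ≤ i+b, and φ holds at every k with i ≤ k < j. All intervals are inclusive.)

Evaluate at each i in [0,7]:
  i=0: ✓ (rhs at j=0)
  i=1: ✓ (rhs at j=1)
  i=2: ✗ (no rhs in [2,4])
  i=3: ✗ (no rhs in [3,5])
  i=4: ✗ (lhs fails at k=5 before rhs at j=6)
  i=5: ✗ (lhs fails at k=5 before rhs at j=6)
  i=6: ✓ (rhs at j=6)
  i=7: ✓ (rhs at j=8; lhs holds on [7,7])

0, 1, 6, 7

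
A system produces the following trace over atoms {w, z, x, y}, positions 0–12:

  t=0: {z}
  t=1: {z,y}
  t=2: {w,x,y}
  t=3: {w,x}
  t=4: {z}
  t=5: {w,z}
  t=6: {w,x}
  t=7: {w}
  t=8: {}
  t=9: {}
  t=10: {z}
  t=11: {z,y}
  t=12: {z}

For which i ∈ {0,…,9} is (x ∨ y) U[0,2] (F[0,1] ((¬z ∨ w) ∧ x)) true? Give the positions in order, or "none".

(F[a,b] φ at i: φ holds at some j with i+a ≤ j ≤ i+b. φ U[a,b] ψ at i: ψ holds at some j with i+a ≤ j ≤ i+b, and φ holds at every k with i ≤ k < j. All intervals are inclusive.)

Evaluate at each i in [0,9]:
  i=0: ✗ (lhs fails at k=0 before rhs at j=1)
  i=1: ✓ (rhs at j=1)
  i=2: ✓ (rhs at j=2)
  i=3: ✓ (rhs at j=3)
  i=4: ✗ (lhs fails at k=4 before rhs at j=5)
  i=5: ✓ (rhs at j=5)
  i=6: ✓ (rhs at j=6)
  i=7: ✗ (no rhs in [7,9])
  i=8: ✗ (no rhs in [8,10])
  i=9: ✗ (no rhs in [9,11])

1, 2, 3, 5, 6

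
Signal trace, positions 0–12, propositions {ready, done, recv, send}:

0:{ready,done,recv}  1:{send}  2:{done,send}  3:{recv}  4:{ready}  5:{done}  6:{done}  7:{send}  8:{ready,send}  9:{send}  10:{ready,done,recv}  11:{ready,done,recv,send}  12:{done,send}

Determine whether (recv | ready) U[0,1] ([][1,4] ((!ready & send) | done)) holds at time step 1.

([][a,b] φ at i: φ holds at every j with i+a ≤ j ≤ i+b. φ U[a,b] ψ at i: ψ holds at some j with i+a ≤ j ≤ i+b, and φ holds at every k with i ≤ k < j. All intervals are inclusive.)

Need some j in [1,2] with [][1,4] ((!ready & send) | done), and (recv | ready) at every k in [1,j-1].
  j=1: [][1,4] ((!ready & send) | done) — fails at 3.
  j=2: [][1,4] ((!ready & send) | done) — fails at 3.
No j in the window works → until fails.

No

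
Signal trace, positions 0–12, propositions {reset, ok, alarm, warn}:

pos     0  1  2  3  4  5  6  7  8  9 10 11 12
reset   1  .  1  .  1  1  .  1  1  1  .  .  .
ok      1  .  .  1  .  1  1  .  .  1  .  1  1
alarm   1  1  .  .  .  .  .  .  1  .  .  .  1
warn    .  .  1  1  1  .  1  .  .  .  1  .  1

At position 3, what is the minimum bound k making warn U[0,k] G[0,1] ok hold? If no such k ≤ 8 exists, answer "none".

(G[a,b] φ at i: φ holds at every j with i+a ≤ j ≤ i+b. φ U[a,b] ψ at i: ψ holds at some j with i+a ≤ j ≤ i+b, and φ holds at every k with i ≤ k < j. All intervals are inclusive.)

Need earliest j ≥ 3 with G[0,1] ok, and warn at every k in [3,j-1].
  j=3: rhs fails.
  j=4: rhs fails.
  j=5: rhs holds; lhs holds on [3,4]. k = 2.

2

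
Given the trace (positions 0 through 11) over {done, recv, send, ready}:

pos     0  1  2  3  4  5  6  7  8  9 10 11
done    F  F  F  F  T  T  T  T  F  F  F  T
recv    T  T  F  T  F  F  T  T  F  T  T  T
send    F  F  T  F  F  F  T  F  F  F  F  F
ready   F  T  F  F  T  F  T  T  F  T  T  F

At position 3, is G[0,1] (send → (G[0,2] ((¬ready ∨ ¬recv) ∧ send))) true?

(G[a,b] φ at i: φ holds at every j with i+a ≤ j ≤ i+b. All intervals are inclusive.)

Check (send → (G[0,2] ((¬ready ∨ ¬recv) ∧ send))) at every j in [3,4]:
  j=3: antecedent false → ✓
  j=4: antecedent false → ✓
All positions satisfy it → formula holds.

Holds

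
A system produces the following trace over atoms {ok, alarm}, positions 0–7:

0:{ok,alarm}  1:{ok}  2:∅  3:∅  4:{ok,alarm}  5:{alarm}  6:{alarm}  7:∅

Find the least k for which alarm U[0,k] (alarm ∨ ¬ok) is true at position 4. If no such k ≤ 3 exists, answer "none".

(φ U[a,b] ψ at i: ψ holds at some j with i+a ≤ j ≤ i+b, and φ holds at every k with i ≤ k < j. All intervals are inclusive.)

Need earliest j ≥ 4 with (alarm ∨ ¬ok), and alarm at every k in [4,j-1].
  j=4: rhs holds (empty prefix). k = 0.

0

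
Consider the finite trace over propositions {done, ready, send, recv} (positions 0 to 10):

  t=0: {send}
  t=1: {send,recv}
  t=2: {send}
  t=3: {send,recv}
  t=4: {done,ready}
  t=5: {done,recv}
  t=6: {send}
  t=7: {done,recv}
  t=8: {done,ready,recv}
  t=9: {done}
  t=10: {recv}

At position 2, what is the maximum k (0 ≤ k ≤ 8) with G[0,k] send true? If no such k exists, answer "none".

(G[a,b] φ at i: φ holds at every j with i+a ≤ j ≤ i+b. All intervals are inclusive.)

send must hold from j=2 onward; find where it first fails.
  j=2: holds
  j=3: holds
  j=4: fails
Holds on [2,3], so largest k = 1.

1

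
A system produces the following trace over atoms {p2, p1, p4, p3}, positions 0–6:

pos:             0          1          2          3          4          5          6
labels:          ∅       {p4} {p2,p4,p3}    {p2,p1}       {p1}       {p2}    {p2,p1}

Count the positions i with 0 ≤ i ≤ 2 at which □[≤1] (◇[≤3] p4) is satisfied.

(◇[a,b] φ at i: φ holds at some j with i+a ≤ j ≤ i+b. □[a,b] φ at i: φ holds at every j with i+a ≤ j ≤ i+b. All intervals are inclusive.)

2

Evaluate at each i in [0,2]:
  i=0: ✓ (all of [0,1])
  i=1: ✓ (all of [1,2])
  i=2: ✗ (fails at j=3)
Positions where it holds: {0, 1} → 2.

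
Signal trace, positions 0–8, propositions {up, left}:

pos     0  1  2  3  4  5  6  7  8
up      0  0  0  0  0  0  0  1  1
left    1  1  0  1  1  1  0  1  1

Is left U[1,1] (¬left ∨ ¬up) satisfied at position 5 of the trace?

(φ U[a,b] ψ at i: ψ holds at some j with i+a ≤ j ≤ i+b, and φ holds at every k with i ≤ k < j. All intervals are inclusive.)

True

Need some j in [6,6] with (¬left ∨ ¬up), and left at every k in [5,j-1].
  j=6: (¬left ∨ ¬up) holds; left holds at every k in [5,5] → satisfied.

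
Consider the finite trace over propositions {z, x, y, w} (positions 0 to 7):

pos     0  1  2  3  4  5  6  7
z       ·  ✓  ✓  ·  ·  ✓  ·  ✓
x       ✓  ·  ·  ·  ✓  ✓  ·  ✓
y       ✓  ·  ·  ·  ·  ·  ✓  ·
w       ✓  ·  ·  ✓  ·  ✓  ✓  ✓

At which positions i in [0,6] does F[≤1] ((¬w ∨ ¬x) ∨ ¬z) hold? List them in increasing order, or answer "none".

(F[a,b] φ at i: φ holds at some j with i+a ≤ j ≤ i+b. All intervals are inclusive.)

Evaluate at each i in [0,6]:
  i=0: ✓ (witness j=0)
  i=1: ✓ (witness j=1)
  i=2: ✓ (witness j=2)
  i=3: ✓ (witness j=3)
  i=4: ✓ (witness j=4)
  i=5: ✓ (witness j=6)
  i=6: ✓ (witness j=6)

0, 1, 2, 3, 4, 5, 6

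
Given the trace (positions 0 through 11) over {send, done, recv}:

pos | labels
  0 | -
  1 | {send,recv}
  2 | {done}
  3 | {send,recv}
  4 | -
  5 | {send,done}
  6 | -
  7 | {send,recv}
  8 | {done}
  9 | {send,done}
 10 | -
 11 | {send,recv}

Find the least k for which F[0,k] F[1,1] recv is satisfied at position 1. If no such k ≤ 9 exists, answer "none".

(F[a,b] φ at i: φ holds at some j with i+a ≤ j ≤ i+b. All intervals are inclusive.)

1

Scan j = 1,2,… for F[1,1] recv:
  j=1: fails
  j=2: holds
First hit at j=2, so smallest k = 2-1 = 1.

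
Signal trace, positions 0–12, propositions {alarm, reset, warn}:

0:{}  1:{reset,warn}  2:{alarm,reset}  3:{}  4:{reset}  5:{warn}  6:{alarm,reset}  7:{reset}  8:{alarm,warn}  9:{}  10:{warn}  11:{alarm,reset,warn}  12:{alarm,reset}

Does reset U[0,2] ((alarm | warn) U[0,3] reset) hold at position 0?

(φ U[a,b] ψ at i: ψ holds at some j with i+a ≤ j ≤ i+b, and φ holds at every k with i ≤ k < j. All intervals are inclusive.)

No

Need some j in [0,2] with ((alarm | warn) U[0,3] reset), and reset at every k in [0,j-1].
  j=0: ((alarm | warn) U[0,3] reset) — fails.
  j=1: ((alarm | warn) U[0,3] reset) holds, but reset fails at k=0 → not this j.
  j=2: ((alarm | warn) U[0,3] reset) holds, but reset fails at k=0 → not this j.
No j in the window works → until fails.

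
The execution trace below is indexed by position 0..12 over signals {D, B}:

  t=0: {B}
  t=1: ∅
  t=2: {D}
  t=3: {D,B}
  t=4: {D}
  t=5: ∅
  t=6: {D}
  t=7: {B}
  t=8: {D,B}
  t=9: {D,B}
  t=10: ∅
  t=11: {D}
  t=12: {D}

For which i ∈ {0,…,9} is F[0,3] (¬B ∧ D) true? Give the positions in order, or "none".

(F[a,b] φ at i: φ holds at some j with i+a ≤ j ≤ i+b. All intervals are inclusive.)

0, 1, 2, 3, 4, 5, 6, 8, 9

Evaluate at each i in [0,9]:
  i=0: ✓ (witness j=2)
  i=1: ✓ (witness j=2)
  i=2: ✓ (witness j=2)
  i=3: ✓ (witness j=4)
  i=4: ✓ (witness j=4)
  i=5: ✓ (witness j=6)
  i=6: ✓ (witness j=6)
  i=7: ✗ (none in [7,10])
  i=8: ✓ (witness j=11)
  i=9: ✓ (witness j=11)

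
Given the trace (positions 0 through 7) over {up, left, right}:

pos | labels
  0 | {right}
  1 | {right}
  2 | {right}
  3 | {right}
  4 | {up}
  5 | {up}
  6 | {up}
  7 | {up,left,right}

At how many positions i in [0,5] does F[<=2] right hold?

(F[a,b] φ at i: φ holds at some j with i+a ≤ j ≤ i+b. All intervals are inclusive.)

5

Evaluate at each i in [0,5]:
  i=0: ✓ (witness j=0)
  i=1: ✓ (witness j=1)
  i=2: ✓ (witness j=2)
  i=3: ✓ (witness j=3)
  i=4: ✗ (none in [4,6])
  i=5: ✓ (witness j=7)
Positions where it holds: {0, 1, 2, 3, 5} → 5.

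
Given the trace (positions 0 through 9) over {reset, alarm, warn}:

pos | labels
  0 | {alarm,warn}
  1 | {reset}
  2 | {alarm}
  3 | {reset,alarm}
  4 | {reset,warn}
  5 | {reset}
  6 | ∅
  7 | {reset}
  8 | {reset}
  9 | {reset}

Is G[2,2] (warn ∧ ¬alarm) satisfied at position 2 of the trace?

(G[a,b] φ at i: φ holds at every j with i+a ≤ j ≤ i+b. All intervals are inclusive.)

Yes

Check (warn ∧ ¬alarm) at every j in [4,4]:
  j=4: true
All positions satisfy it → formula holds.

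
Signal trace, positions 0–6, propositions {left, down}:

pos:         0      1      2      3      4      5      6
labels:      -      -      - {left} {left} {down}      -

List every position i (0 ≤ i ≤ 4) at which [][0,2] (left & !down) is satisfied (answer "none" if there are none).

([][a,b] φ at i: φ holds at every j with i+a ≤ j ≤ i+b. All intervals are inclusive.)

Evaluate at each i in [0,4]:
  i=0: ✗ (fails at j=0)
  i=1: ✗ (fails at j=1)
  i=2: ✗ (fails at j=2)
  i=3: ✗ (fails at j=5)
  i=4: ✗ (fails at j=5)

none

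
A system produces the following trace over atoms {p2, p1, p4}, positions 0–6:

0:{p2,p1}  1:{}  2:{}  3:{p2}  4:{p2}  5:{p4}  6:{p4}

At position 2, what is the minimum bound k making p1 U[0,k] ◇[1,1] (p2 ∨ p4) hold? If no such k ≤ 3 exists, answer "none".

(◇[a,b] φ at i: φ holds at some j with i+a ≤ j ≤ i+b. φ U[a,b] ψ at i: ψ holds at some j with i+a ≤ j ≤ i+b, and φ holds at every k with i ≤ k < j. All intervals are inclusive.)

0

Need earliest j ≥ 2 with ◇[1,1] (p2 ∨ p4), and p1 at every k in [2,j-1].
  j=2: rhs holds (empty prefix). k = 0.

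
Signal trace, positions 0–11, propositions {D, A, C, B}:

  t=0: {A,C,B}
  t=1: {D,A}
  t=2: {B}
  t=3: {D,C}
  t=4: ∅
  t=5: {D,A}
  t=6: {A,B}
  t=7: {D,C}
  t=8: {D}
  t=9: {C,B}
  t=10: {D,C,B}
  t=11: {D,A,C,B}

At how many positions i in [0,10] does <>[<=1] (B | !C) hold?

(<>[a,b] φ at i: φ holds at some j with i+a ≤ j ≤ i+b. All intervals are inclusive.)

11

Evaluate at each i in [0,10]:
  i=0: ✓ (witness j=0)
  i=1: ✓ (witness j=1)
  i=2: ✓ (witness j=2)
  i=3: ✓ (witness j=4)
  i=4: ✓ (witness j=4)
  i=5: ✓ (witness j=5)
  i=6: ✓ (witness j=6)
  i=7: ✓ (witness j=8)
  i=8: ✓ (witness j=8)
  i=9: ✓ (witness j=9)
  i=10: ✓ (witness j=10)
Positions where it holds: {0, 1, 2, 3, 4, 5, 6, 7, 8, 9, 10} → 11.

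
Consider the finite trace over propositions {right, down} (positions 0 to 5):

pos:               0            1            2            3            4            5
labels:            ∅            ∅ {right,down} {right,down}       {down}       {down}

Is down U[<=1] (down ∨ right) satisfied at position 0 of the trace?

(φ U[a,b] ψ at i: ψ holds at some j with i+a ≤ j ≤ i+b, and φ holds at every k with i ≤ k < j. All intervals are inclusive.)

No

Need some j in [0,1] with (down ∨ right), and down at every k in [0,j-1].
  j=0: (down ∨ right) false.
  j=1: (down ∨ right) false.
No j in the window works → until fails.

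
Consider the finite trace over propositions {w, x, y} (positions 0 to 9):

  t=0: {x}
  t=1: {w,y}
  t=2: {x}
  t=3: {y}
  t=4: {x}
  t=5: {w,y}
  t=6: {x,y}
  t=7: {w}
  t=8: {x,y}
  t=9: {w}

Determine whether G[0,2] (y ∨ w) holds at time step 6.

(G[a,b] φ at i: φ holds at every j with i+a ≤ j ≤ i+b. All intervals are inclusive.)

Check (y ∨ w) at every j in [6,8]:
  j=6: true
  j=7: true
  j=8: true
All positions satisfy it → formula holds.

Yes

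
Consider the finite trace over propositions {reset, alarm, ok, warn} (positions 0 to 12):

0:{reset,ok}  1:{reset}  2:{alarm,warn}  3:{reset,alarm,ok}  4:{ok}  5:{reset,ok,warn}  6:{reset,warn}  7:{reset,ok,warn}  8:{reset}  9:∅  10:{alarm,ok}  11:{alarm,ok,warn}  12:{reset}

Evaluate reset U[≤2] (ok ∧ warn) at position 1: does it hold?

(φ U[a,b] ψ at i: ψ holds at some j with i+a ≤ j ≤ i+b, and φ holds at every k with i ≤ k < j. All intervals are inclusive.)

False

Need some j in [1,3] with (ok ∧ warn), and reset at every k in [1,j-1].
  j=1: (ok ∧ warn) false.
  j=2: (ok ∧ warn) false.
  j=3: (ok ∧ warn) false.
No j in the window works → until fails.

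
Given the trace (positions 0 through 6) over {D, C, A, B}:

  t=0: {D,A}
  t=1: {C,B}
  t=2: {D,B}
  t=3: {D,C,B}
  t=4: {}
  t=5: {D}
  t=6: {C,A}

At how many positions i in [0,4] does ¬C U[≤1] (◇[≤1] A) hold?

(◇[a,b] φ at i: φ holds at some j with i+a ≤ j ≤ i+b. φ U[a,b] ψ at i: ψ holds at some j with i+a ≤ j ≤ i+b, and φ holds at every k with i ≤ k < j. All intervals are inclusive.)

Evaluate at each i in [0,4]:
  i=0: ✓ (rhs at j=0)
  i=1: ✗ (no rhs in [1,2])
  i=2: ✗ (no rhs in [2,3])
  i=3: ✗ (no rhs in [3,4])
  i=4: ✓ (rhs at j=5; lhs holds on [4,4])
Positions where it holds: {0, 4} → 2.

2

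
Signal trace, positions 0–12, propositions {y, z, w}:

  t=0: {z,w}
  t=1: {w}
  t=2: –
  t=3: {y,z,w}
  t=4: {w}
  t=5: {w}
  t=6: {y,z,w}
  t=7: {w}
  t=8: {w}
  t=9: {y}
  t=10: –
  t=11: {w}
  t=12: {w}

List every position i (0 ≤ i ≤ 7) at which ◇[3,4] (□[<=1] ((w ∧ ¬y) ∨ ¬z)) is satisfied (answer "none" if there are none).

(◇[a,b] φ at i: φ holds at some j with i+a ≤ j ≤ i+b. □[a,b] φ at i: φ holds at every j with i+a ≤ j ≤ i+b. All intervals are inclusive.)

0, 1, 3, 4, 5, 6, 7

Evaluate at each i in [0,7]:
  i=0: ✓ (witness j=4)
  i=1: ✓ (witness j=4)
  i=2: ✗ (none in [5,6])
  i=3: ✓ (witness j=7)
  i=4: ✓ (witness j=7)
  i=5: ✓ (witness j=8)
  i=6: ✓ (witness j=9)
  i=7: ✓ (witness j=10)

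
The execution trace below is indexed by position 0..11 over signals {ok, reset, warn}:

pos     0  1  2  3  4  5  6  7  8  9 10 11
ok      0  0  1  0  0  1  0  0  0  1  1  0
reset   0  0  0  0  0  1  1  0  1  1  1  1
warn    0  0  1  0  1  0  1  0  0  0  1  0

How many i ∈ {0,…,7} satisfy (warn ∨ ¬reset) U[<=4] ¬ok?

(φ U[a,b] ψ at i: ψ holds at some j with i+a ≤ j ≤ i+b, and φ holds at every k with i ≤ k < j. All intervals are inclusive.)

7

Evaluate at each i in [0,7]:
  i=0: ✓ (rhs at j=0)
  i=1: ✓ (rhs at j=1)
  i=2: ✓ (rhs at j=3; lhs holds on [2,2])
  i=3: ✓ (rhs at j=3)
  i=4: ✓ (rhs at j=4)
  i=5: ✗ (lhs fails at k=5 before rhs at j=6)
  i=6: ✓ (rhs at j=6)
  i=7: ✓ (rhs at j=7)
Positions where it holds: {0, 1, 2, 3, 4, 6, 7} → 7.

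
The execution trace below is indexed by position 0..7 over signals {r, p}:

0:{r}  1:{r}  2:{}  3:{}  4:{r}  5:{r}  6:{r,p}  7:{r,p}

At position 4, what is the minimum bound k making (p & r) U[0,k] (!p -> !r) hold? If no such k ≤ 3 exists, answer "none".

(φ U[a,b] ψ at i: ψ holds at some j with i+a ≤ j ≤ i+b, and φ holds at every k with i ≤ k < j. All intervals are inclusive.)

Need earliest j ≥ 4 with (!p -> !r), and (p & r) at every k in [4,j-1].
  j=4: rhs fails.
  j=5: rhs fails.
  j=6: rhs holds but lhs fails at k=4.
  j=7: rhs holds but lhs fails at k=4.
No witness within the range → none.

none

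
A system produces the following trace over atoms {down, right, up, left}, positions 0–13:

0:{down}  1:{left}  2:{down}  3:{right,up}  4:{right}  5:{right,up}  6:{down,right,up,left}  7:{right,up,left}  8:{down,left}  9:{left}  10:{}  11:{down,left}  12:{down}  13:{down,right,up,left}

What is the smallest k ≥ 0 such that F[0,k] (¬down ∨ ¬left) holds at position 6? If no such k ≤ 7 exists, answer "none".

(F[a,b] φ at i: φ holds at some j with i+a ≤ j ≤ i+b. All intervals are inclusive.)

Scan j = 6,7,… for (¬down ∨ ¬left):
  j=6: fails
  j=7: holds
First hit at j=7, so smallest k = 7-6 = 1.

1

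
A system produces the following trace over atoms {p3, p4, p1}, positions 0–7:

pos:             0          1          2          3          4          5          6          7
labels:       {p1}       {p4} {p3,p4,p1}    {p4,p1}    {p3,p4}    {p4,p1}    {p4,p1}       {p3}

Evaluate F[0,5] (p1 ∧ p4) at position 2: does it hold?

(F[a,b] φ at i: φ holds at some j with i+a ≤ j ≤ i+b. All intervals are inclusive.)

Check (p1 ∧ p4) at each j in [2,7]:
  j=2: true
  j=3: true
  j=4: false
  j=5: true
  j=6: true
  j=7: false
Found at j=2 → formula holds.

Holds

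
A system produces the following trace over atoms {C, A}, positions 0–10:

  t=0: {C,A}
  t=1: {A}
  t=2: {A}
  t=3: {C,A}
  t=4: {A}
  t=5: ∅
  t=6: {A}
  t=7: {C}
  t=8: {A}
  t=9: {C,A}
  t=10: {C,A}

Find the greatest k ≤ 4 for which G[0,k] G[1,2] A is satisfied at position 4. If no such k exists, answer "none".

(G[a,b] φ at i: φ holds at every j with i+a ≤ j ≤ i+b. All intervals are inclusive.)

G[1,2] A must hold from j=4 onward; find where it first fails.
  j=4: fails → no k works.

none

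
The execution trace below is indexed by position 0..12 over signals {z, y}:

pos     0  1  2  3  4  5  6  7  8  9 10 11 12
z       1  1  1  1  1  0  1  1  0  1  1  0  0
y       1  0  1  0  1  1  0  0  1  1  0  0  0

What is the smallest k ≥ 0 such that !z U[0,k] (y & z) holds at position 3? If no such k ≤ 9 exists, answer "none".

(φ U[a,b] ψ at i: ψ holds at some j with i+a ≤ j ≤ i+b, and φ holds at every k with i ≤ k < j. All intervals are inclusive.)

Need earliest j ≥ 3 with (y & z), and !z at every k in [3,j-1].
  j=3: rhs fails.
  j=4: rhs holds but lhs fails at k=3.
  j=5: rhs fails.
  j=6: rhs fails.
  j=7: rhs fails.
  j=8: rhs fails.
  j=9: rhs holds but lhs fails at k=3.
  j=10: rhs fails.
  j=11: rhs fails.
  j=12: rhs fails.
No witness within the range → none.

none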